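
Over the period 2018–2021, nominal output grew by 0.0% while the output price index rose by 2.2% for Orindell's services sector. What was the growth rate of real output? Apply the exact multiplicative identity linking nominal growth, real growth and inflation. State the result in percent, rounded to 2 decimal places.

-2.15%

(1 + g_nom) = (1 + g_real)(1 + π), so g_real = 1.0000 / 1.0220 − 1 = -0.02153.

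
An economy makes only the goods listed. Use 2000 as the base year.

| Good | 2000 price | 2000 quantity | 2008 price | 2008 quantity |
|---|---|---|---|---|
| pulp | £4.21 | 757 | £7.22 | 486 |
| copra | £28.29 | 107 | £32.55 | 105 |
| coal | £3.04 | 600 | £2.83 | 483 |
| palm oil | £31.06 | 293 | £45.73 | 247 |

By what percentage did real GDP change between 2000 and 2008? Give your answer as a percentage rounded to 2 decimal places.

-17.40%

Real GDP 2000 = Nominal GDP 2000 = 4.21·757 + 28.29·107 + 3.04·600 + 31.06·293 = 17138.58.
Real GDP 2008 (at 2000 prices) = 4.21·486 + 28.29·105 + 3.04·483 + 31.06·247 = 14156.65.
Real growth = 14156.65/17138.58 − 1 = -0.1740.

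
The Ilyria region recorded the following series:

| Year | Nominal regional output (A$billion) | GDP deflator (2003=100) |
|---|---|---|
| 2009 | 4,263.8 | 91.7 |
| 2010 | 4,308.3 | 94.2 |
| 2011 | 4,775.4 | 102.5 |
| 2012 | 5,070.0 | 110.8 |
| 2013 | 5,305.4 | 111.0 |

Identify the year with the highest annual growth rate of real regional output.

2010: real = 4308.3/0.942 = 4573.57; growth vs 2009 (4649.73) = -1.64%.
2011: real = 4775.4/1.025 = 4658.93; growth vs 2010 (4573.57) = 1.87%.
2012: real = 5070.0/1.108 = 4575.81; growth vs 2011 (4658.93) = -1.78%.
2013: real = 5305.4/1.110 = 4779.64; growth vs 2012 (4575.81) = 4.45%.

2013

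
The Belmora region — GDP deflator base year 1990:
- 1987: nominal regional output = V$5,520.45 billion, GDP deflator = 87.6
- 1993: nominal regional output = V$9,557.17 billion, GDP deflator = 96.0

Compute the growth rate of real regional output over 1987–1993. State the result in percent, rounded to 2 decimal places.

Deflate each year: 1987 → 5520.45/0.876 = 6301.88; 1993 → 9557.17/0.960 = 9955.39.
So real regional output changed by 9955.39/6301.88 − 1 = 0.5797, i.e. 57.97%.

57.97%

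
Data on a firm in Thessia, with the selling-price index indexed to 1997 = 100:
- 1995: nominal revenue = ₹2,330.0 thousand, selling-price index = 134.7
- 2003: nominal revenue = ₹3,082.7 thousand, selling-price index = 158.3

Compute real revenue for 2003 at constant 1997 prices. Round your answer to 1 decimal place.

Real revenue = Nominal / (selling-price index/100) = 3082.7 / 1.583 = 1947.38.

₹1,947.4 thousand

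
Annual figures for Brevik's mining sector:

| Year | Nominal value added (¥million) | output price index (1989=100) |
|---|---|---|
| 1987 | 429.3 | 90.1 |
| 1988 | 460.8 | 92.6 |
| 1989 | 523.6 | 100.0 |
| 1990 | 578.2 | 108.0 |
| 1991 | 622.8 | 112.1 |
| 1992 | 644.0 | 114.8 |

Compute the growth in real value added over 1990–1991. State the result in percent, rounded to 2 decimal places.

3.77%

Real value added 1990 = 578.2/1.080 = 535.37.
Real value added 1991 = 622.8/1.121 = 555.58.
Change = 555.58/535.37 − 1 = 0.0377.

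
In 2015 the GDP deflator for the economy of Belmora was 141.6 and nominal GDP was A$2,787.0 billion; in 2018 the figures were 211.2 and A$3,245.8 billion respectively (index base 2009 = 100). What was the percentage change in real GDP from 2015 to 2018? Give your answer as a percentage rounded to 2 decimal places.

Deflate each year: 2015 → 2787.0/1.416 = 1968.22; 2018 → 3245.8/2.112 = 1536.84.
So real GDP changed by 1536.84/1968.22 − 1 = -0.2192, i.e. -21.92%.

-21.92%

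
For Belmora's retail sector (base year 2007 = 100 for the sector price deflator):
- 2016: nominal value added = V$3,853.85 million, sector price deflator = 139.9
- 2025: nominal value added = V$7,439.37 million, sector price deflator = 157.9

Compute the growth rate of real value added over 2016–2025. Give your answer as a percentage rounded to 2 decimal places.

Real value added 2016 = 3853.85 / 1.399 = 2754.72.
Real value added 2025 = 7439.37 / 1.579 = 4711.44.
Real growth = 4711.44 / 2754.72 − 1 = 0.7103.

71.03%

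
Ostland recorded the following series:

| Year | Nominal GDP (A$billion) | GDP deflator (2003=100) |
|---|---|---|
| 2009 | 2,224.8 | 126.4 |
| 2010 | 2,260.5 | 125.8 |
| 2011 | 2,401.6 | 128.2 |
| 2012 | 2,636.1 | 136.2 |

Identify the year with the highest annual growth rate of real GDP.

2010: real = 2260.5/1.258 = 1796.90; growth vs 2009 (1760.13) = 2.09%.
2011: real = 2401.6/1.282 = 1873.32; growth vs 2010 (1796.90) = 4.25%.
2012: real = 2636.1/1.362 = 1935.46; growth vs 2011 (1873.32) = 3.32%.

2011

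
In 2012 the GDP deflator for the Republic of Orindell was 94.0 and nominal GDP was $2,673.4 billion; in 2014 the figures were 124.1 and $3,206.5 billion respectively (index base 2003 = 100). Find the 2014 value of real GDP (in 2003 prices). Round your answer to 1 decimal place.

$2,583.8 billion

Real GDP = Nominal / (GDP deflator/100) = 3206.5 / 1.241 = 2583.80.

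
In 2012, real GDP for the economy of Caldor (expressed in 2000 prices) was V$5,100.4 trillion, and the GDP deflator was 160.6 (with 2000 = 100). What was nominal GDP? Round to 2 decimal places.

V$8,191.24 trillion

Nominal GDP = Real × (GDP deflator/100) = 5100.4 × 1.606 = 8191.24.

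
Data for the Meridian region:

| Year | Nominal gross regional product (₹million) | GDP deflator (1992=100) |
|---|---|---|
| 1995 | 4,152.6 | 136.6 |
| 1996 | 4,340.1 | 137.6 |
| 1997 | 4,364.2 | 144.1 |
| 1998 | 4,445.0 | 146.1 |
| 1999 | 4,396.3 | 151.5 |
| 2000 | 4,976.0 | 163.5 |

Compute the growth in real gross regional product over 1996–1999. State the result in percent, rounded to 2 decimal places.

Real gross regional product 1996 = 4340.1/1.376 = 3154.14.
Real gross regional product 1999 = 4396.3/1.515 = 2901.85.
Change = 2901.85/3154.14 − 1 = -0.0800.

-8.00%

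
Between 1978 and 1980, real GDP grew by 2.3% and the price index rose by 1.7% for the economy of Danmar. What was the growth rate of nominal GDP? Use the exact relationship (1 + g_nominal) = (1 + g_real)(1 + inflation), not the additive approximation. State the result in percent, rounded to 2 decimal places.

(1 + g_nom) = (1 + g_real)(1 + π) = 1.0230 × 1.0170 = 1.04039.

4.04%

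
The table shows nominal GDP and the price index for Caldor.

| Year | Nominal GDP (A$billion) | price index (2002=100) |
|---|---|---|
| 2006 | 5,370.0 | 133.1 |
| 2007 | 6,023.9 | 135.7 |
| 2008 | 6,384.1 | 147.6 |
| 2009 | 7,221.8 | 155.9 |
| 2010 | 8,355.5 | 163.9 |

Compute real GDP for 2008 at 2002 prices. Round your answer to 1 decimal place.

Real GDP 2008 = 6384.1 / 1.476 = 4325.27.

A$4,325.3 billion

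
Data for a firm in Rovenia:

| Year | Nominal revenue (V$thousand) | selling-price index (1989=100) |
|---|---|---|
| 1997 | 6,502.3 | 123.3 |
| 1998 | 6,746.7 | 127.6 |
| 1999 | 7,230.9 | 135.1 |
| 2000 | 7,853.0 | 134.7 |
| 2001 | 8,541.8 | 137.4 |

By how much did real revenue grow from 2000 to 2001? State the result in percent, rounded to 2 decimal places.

Real revenue 2000 = 7853.0/1.347 = 5829.99.
Real revenue 2001 = 8541.8/1.374 = 6216.74.
Change = 6216.74/5829.99 − 1 = 0.0663.

6.63%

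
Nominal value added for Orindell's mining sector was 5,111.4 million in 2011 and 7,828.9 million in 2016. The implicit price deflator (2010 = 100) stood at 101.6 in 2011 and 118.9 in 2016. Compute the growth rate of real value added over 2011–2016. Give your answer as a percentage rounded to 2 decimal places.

30.88%

Deflate each year: 2011 → 5111.4/1.016 = 5030.91; 2016 → 7828.9/1.189 = 6584.44.
So real value added changed by 6584.44/5030.91 − 1 = 0.3088, i.e. 30.88%.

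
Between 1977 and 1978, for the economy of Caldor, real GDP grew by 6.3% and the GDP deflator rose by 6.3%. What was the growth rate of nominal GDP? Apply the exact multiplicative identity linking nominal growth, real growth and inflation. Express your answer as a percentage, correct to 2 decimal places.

13.00%

(1 + g_nom) = (1 + g_real)(1 + π) = 1.0630 × 1.0630 = 1.12997.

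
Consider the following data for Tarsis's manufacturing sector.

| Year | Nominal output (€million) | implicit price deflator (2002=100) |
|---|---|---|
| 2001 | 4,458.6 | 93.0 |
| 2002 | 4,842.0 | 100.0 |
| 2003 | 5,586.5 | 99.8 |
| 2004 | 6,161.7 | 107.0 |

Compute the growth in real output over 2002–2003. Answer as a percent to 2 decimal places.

Real output 2002 = 4842.0/1.000 = 4842.00.
Real output 2003 = 5586.5/0.998 = 5597.70.
Change = 5597.70/4842.00 − 1 = 0.1561.

15.61%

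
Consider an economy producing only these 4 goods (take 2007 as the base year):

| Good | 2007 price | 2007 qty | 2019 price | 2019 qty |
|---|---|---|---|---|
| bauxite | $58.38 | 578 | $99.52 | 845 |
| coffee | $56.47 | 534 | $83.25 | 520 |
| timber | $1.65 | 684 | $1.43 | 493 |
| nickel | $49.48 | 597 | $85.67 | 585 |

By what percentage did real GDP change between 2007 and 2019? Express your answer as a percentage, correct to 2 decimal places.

14.69%

Real GDP 2007 = Nominal GDP 2007 = 58.38·578 + 56.47·534 + 1.65·684 + 49.48·597 = 94566.78.
Real GDP 2019 (at 2007 prices) = 58.38·845 + 56.47·520 + 1.65·493 + 49.48·585 = 108454.75.
Real growth = 108454.75/94566.78 − 1 = 0.1469.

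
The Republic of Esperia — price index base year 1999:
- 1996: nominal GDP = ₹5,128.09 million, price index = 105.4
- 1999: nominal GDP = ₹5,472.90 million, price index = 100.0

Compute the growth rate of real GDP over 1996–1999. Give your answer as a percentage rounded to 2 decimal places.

12.49%

Real GDP 1996 = 5128.09 / 1.054 = 4865.36.
Real GDP 1999 = 5472.90 / 1.000 = 5472.90.
Real growth = 5472.90 / 4865.36 − 1 = 0.1249.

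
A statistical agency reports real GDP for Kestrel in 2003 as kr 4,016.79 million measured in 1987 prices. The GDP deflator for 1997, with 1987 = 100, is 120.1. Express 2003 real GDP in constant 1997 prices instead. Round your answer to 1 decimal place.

Real GDP in 1997 prices = Real GDP in 1987 prices × (P_1997/P_1987) = 4016.79 × 1.201 = 4824.16.

kr 4,824.2 million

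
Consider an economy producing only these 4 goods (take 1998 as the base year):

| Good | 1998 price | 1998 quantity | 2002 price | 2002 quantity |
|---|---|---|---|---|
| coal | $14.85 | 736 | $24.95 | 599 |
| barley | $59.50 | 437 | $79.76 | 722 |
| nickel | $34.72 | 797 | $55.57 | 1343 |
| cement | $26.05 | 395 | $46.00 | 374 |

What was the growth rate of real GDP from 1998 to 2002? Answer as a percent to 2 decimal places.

Real GDP 1998 = Nominal GDP 1998 = 14.85·736 + 59.50·437 + 34.72·797 + 26.05·395 = 74892.69.
Real GDP 2002 (at 1998 prices) = 14.85·599 + 59.50·722 + 34.72·1343 + 26.05·374 = 108225.81.
Real growth = 108225.81/74892.69 − 1 = 0.4451.

44.51%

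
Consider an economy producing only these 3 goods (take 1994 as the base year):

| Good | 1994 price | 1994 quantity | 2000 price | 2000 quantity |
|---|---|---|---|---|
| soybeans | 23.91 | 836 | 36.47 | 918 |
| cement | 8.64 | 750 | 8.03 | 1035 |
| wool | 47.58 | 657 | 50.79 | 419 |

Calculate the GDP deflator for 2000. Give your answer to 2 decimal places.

Nominal GDP 2000 = 36.47·918 + 8.03·1035 + 50.79·419 = 63071.52.
Real GDP 2000 (at 1994 prices) = 23.91·918 + 8.64·1035 + 47.58·419 = 50827.80.
Deflator = Nominal/Real × 100 = 63071.52/50827.80 × 100 = 124.089.

124.09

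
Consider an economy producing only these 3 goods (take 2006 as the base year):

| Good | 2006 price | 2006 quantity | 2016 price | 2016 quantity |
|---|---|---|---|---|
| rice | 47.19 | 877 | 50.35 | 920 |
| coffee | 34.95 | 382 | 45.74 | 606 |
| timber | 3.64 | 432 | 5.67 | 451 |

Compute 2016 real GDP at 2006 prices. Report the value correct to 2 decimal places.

66236.14

Real GDP 2016 = Σ (p_2006 × q_2016) = 47.19·920 + 34.95·606 + 3.64·451 = 66236.14.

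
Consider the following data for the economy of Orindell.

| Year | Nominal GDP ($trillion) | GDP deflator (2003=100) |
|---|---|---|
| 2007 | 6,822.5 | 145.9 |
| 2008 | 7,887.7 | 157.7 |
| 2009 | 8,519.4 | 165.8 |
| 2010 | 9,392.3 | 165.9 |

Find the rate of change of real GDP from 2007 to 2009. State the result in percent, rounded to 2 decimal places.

9.88%

Real GDP 2007 = 6822.5/1.459 = 4676.15.
Real GDP 2009 = 8519.4/1.658 = 5138.36.
Change = 5138.36/4676.15 − 1 = 0.0988.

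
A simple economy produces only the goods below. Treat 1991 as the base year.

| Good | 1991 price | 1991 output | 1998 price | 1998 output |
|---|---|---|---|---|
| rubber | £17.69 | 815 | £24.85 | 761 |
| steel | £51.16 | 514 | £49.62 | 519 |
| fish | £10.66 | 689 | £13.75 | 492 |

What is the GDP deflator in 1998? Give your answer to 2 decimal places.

113.63

Nominal GDP 1998 = 24.85·761 + 49.62·519 + 13.75·492 = 51428.63.
Real GDP 1998 (at 1991 prices) = 17.69·761 + 51.16·519 + 10.66·492 = 45258.85.
Deflator = Nominal/Real × 100 = 51428.63/45258.85 × 100 = 113.632.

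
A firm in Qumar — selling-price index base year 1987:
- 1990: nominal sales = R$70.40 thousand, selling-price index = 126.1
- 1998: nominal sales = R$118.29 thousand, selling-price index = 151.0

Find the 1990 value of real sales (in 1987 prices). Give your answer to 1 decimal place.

R$55.8 thousand

Real sales = Nominal / (selling-price index/100) = 70.40 / 1.261 = 55.83.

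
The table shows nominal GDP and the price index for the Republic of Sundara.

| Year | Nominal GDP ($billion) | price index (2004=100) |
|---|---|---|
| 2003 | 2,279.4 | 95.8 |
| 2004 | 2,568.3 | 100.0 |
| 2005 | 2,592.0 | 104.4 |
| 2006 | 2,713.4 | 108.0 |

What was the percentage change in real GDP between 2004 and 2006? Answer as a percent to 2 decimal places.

Real GDP 2004 = 2568.3/1.000 = 2568.30.
Real GDP 2006 = 2713.4/1.080 = 2512.41.
Change = 2512.41/2568.30 − 1 = -0.0218.

-2.18%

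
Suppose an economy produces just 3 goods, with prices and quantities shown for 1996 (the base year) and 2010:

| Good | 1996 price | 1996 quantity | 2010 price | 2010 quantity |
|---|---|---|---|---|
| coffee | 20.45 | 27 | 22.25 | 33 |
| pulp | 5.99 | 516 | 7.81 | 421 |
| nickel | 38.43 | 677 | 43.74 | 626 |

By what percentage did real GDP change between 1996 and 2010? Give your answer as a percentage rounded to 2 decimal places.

-8.11%

Real GDP 1996 = Nominal GDP 1996 = 20.45·27 + 5.99·516 + 38.43·677 = 29660.10.
Real GDP 2010 (at 1996 prices) = 20.45·33 + 5.99·421 + 38.43·626 = 27253.82.
Real growth = 27253.82/29660.10 − 1 = -0.0811.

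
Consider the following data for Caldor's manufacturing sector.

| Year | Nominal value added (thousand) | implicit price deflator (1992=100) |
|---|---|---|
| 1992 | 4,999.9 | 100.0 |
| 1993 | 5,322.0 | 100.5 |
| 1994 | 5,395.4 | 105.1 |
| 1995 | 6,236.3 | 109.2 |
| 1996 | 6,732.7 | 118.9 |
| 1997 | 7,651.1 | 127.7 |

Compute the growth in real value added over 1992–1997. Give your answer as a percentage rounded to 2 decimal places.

Real value added 1992 = 4999.9/1.000 = 4999.90.
Real value added 1997 = 7651.1/1.277 = 5991.46.
Change = 5991.46/4999.90 − 1 = 0.1983.

19.83%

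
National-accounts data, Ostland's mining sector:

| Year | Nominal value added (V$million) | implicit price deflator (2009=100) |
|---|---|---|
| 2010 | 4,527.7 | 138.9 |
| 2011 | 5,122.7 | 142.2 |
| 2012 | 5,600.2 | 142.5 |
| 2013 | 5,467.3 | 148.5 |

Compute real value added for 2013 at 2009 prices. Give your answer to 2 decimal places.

Real value added 2013 = 5467.3 / 1.485 = 3681.68.

V$3,681.68 million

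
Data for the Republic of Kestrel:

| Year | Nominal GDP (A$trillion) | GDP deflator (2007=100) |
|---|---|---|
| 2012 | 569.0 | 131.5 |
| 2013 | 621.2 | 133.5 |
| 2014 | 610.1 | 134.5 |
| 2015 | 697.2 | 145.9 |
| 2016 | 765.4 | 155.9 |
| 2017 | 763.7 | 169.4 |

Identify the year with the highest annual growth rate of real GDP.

2013

2013: real = 621.2/1.335 = 465.32; growth vs 2012 (432.70) = 7.54%.
2014: real = 610.1/1.345 = 453.61; growth vs 2013 (465.32) = -2.52%.
2015: real = 697.2/1.459 = 477.86; growth vs 2014 (453.61) = 5.35%.
2016: real = 765.4/1.559 = 490.96; growth vs 2015 (477.86) = 2.74%.
2017: real = 763.7/1.694 = 450.83; growth vs 2016 (490.96) = -8.17%.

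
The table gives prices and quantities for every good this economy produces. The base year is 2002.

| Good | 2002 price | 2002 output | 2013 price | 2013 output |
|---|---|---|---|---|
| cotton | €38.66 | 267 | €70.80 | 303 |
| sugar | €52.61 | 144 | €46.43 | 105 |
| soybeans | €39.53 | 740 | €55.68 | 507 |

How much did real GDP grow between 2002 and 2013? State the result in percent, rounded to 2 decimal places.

-20.93%

Real GDP 2002 = Nominal GDP 2002 = 38.66·267 + 52.61·144 + 39.53·740 = 47150.26.
Real GDP 2013 (at 2002 prices) = 38.66·303 + 52.61·105 + 39.53·507 = 37279.74.
Real growth = 37279.74/47150.26 − 1 = -0.2093.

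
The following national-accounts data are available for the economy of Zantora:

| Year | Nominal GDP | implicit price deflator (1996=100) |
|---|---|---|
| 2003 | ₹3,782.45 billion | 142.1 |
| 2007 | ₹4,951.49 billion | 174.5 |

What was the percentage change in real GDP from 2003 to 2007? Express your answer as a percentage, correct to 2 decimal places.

Deflate each year: 2003 → 3782.45/1.421 = 2661.82; 2007 → 4951.49/1.745 = 2837.53.
So real GDP changed by 2837.53/2661.82 − 1 = 0.0660, i.e. 6.60%.

6.60%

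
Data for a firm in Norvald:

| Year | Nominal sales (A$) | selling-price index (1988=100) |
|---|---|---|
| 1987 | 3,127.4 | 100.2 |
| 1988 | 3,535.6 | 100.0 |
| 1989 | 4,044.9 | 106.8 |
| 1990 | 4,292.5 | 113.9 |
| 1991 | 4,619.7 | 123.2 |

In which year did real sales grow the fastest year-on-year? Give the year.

1988: real = 3535.6/1.000 = 3535.60; growth vs 1987 (3121.16) = 13.28%.
1989: real = 4044.9/1.068 = 3787.36; growth vs 1988 (3535.60) = 7.12%.
1990: real = 4292.5/1.139 = 3768.66; growth vs 1989 (3787.36) = -0.49%.
1991: real = 4619.7/1.232 = 3749.76; growth vs 1990 (3768.66) = -0.50%.

1988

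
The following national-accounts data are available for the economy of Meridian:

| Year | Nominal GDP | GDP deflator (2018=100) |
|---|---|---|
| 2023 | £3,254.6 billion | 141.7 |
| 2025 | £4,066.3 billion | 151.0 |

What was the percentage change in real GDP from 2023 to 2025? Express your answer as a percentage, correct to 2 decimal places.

17.25%

Deflate each year: 2023 → 3254.6/1.417 = 2296.82; 2025 → 4066.3/1.510 = 2692.91.
So real GDP changed by 2692.91/2296.82 − 1 = 0.1725, i.e. 17.25%.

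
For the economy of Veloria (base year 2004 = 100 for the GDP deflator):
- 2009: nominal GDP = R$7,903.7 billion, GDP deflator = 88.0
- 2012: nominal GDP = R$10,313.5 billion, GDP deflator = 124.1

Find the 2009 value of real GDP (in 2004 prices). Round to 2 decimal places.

Real GDP = Nominal / (GDP deflator/100) = 7903.7 / 0.880 = 8981.48.

R$8,981.48 billion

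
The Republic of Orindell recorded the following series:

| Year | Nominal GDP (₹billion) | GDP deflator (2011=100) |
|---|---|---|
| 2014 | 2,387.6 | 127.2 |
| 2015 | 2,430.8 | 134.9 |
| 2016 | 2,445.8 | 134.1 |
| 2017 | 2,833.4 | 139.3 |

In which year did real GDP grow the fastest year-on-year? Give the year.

2015: real = 2430.8/1.349 = 1801.93; growth vs 2014 (1877.04) = -4.00%.
2016: real = 2445.8/1.341 = 1823.86; growth vs 2015 (1801.93) = 1.22%.
2017: real = 2833.4/1.393 = 2034.03; growth vs 2016 (1823.86) = 11.52%.

2017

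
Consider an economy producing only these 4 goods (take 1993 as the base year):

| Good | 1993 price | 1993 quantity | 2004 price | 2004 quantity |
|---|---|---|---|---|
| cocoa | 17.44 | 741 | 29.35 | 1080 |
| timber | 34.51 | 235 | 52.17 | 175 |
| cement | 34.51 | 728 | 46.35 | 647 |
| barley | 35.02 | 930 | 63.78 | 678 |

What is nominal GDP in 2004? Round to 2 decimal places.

114059.04

Nominal GDP 2004 = Σ (p_2004 × q_2004) = 29.35·1080 + 52.17·175 + 46.35·647 + 63.78·678 = 114059.04.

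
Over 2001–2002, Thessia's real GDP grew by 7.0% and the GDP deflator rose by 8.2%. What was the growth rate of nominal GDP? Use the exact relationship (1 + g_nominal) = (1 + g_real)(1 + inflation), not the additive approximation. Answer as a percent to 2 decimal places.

15.77%

(1 + g_nom) = (1 + g_real)(1 + π) = 1.0700 × 1.0820 = 1.15774.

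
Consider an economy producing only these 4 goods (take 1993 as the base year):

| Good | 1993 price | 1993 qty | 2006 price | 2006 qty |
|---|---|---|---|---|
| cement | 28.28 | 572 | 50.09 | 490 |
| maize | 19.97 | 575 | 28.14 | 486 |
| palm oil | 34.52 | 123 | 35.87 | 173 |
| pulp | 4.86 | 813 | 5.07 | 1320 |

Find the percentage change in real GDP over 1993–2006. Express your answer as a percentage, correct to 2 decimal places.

Real GDP 1993 = Nominal GDP 1993 = 28.28·572 + 19.97·575 + 34.52·123 + 4.86·813 = 35856.05.
Real GDP 2006 (at 1993 prices) = 28.28·490 + 19.97·486 + 34.52·173 + 4.86·1320 = 35949.78.
Real growth = 35949.78/35856.05 − 1 = 0.0026.

0.26%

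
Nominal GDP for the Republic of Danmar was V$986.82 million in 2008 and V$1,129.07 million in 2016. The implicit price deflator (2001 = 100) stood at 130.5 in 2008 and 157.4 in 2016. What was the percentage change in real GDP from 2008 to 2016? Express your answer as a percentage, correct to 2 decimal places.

Deflate each year: 2008 → 986.82/1.305 = 756.18; 2016 → 1129.07/1.574 = 717.33.
So real GDP changed by 717.33/756.18 − 1 = -0.0514, i.e. -5.14%.

-5.14%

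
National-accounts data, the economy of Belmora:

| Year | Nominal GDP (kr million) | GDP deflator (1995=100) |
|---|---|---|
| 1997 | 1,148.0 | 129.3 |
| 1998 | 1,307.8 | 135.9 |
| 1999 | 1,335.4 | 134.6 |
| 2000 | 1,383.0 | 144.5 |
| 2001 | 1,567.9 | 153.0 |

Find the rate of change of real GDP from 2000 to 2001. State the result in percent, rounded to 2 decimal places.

Real GDP 2000 = 1383.0/1.445 = 957.09.
Real GDP 2001 = 1567.9/1.530 = 1024.77.
Change = 1024.77/957.09 − 1 = 0.0707.

7.07%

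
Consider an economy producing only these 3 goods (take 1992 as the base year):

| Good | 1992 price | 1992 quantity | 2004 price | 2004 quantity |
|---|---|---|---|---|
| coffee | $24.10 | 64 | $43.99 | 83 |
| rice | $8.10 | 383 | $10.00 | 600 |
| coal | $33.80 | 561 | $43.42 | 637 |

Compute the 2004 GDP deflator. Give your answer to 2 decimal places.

131.41

Nominal GDP 2004 = 43.99·83 + 10.00·600 + 43.42·637 = 37309.71.
Real GDP 2004 (at 1992 prices) = 24.10·83 + 8.10·600 + 33.80·637 = 28390.90.
Deflator = Nominal/Real × 100 = 37309.71/28390.90 × 100 = 131.414.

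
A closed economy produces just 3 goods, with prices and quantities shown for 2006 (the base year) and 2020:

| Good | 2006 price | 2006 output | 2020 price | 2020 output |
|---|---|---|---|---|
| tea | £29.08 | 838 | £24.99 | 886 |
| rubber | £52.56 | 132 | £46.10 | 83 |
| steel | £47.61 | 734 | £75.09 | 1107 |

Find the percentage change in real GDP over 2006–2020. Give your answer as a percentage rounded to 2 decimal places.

Real GDP 2006 = Nominal GDP 2006 = 29.08·838 + 52.56·132 + 47.61·734 = 66252.70.
Real GDP 2020 (at 2006 prices) = 29.08·886 + 52.56·83 + 47.61·1107 = 82831.63.
Real growth = 82831.63/66252.70 − 1 = 0.2502.

25.02%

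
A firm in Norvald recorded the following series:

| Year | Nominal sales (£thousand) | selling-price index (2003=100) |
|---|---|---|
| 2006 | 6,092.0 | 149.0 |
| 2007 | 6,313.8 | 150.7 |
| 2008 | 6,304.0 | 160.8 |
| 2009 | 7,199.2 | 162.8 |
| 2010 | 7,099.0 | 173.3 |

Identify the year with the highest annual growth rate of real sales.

2009

2007: real = 6313.8/1.507 = 4189.65; growth vs 2006 (4088.59) = 2.47%.
2008: real = 6304.0/1.608 = 3920.40; growth vs 2007 (4189.65) = -6.43%.
2009: real = 7199.2/1.628 = 4422.11; growth vs 2008 (3920.40) = 12.80%.
2010: real = 7099.0/1.733 = 4096.36; growth vs 2009 (4422.11) = -7.37%.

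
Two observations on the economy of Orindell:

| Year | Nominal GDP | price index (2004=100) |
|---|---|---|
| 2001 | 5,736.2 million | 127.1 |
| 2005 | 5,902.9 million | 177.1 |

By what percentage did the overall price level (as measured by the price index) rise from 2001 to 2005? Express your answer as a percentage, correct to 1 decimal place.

39.3%

Price-level change = 177.1 / 127.1 − 1 = 0.3934.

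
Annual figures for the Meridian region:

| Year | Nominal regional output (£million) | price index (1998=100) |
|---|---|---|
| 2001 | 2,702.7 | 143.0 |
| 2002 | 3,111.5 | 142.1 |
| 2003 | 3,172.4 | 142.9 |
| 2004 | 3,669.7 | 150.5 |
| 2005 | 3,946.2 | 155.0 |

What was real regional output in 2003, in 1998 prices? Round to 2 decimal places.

Real regional output 2003 = 3172.4 / 1.429 = 2220.01.

£2,220.01 million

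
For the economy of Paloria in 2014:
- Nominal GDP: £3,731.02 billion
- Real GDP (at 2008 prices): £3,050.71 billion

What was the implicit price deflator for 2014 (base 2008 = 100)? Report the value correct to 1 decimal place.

122.3

implicit price deflator = (Nominal / Real) × 100 = 3731.02 / 3050.71 × 100 = 122.30.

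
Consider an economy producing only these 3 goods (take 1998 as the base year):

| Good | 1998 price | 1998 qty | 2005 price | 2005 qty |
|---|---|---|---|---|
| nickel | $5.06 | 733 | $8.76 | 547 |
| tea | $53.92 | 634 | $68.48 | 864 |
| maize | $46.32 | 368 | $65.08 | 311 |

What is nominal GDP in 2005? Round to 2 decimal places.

Nominal GDP 2005 = Σ (p_2005 × q_2005) = 8.76·547 + 68.48·864 + 65.08·311 = 84198.32.

$84198.32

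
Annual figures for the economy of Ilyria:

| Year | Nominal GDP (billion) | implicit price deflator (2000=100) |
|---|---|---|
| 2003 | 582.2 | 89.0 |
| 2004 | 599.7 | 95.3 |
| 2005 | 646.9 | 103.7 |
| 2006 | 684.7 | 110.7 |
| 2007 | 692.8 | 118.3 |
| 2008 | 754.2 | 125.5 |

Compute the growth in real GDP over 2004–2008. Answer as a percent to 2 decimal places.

-4.50%

Real GDP 2004 = 599.7/0.953 = 629.28.
Real GDP 2008 = 754.2/1.255 = 600.96.
Change = 600.96/629.28 − 1 = -0.0450.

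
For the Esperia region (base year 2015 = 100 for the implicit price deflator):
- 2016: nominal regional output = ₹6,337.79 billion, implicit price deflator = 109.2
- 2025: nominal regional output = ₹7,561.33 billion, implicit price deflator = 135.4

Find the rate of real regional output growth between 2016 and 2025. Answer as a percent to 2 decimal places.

Real regional output 2016 = 6337.79 / 1.092 = 5803.84.
Real regional output 2025 = 7561.33 / 1.354 = 5584.44.
Real growth = 5584.44 / 5803.84 − 1 = -0.0378.

-3.78%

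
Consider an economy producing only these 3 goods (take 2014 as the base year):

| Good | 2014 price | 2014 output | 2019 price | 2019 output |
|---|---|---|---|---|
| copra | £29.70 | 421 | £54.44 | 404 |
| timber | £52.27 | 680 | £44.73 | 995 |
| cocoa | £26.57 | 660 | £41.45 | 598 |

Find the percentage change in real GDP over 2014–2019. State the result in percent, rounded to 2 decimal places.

Real GDP 2014 = Nominal GDP 2014 = 29.70·421 + 52.27·680 + 26.57·660 = 65583.50.
Real GDP 2019 (at 2014 prices) = 29.70·404 + 52.27·995 + 26.57·598 = 79896.31.
Real growth = 79896.31/65583.50 − 1 = 0.2182.

21.82%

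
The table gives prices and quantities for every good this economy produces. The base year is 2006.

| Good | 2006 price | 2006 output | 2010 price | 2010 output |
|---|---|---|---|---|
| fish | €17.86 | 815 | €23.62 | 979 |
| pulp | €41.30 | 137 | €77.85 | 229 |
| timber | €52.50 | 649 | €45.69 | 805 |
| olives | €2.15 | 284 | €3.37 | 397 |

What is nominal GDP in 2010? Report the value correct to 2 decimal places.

Nominal GDP 2010 = Σ (p_2010 × q_2010) = 23.62·979 + 77.85·229 + 45.69·805 + 3.37·397 = 79069.97.

€79069.97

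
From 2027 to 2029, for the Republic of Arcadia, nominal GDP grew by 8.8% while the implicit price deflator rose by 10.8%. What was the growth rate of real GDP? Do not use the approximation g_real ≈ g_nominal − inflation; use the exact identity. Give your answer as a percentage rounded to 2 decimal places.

(1 + g_nom) = (1 + g_real)(1 + π), so g_real = 1.0880 / 1.1080 − 1 = -0.01805.

-1.81%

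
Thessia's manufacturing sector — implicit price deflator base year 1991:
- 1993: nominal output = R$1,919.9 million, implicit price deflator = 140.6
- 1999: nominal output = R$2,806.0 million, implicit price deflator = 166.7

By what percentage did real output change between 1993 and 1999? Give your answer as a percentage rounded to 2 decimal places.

23.27%

Deflate each year: 1993 → 1919.9/1.406 = 1365.50; 1999 → 2806.0/1.667 = 1683.26.
So real output changed by 1683.26/1365.50 − 1 = 0.2327, i.e. 23.27%.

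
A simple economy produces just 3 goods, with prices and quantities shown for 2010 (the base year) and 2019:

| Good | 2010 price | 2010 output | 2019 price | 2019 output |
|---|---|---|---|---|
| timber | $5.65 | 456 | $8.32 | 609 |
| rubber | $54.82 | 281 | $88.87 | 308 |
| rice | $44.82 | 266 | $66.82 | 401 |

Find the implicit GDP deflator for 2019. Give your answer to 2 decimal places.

154.66

Nominal GDP 2019 = 8.32·609 + 88.87·308 + 66.82·401 = 59233.66.
Real GDP 2019 (at 2010 prices) = 5.65·609 + 54.82·308 + 44.82·401 = 38298.23.
Deflator = Nominal/Real × 100 = 59233.66/38298.23 × 100 = 154.664.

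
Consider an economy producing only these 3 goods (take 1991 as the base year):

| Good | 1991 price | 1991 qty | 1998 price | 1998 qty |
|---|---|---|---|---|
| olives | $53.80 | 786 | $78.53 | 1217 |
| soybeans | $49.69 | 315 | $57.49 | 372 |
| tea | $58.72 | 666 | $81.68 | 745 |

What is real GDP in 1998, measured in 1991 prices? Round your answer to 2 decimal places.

$127705.68

Real GDP 1998 = Σ (p_1991 × q_1998) = 53.80·1217 + 49.69·372 + 58.72·745 = 127705.68.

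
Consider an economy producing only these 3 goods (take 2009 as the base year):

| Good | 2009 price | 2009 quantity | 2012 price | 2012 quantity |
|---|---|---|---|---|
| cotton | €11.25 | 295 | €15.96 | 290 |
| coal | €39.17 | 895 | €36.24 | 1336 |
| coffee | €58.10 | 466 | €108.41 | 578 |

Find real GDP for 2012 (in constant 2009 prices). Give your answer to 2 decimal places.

Real GDP 2012 = Σ (p_2009 × q_2012) = 11.25·290 + 39.17·1336 + 58.10·578 = 89175.42.

€89175.42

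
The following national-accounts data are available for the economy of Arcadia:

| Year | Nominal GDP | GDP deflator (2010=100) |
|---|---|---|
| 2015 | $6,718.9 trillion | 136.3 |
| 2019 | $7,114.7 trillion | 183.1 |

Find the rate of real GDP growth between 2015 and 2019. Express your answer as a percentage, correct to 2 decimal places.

-21.17%

Deflate each year: 2015 → 6718.9/1.363 = 4929.49; 2019 → 7114.7/1.831 = 3885.69.
So real GDP changed by 3885.69/4929.49 − 1 = -0.2117, i.e. -21.17%.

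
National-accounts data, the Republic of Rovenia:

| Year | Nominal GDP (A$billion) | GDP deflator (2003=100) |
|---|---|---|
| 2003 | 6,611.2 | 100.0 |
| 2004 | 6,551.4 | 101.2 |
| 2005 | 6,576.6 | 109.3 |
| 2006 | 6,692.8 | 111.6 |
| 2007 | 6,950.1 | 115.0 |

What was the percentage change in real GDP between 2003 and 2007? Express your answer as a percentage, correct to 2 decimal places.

-8.59%

Real GDP 2003 = 6611.2/1.000 = 6611.20.
Real GDP 2007 = 6950.1/1.150 = 6043.57.
Change = 6043.57/6611.20 − 1 = -0.0859.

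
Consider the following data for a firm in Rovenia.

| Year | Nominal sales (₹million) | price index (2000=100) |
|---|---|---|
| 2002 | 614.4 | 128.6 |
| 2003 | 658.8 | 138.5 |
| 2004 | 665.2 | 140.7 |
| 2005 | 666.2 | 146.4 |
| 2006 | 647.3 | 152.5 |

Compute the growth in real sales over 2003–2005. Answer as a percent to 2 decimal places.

-4.33%

Real sales 2003 = 658.8/1.385 = 475.67.
Real sales 2005 = 666.2/1.464 = 455.05.
Change = 455.05/475.67 − 1 = -0.0433.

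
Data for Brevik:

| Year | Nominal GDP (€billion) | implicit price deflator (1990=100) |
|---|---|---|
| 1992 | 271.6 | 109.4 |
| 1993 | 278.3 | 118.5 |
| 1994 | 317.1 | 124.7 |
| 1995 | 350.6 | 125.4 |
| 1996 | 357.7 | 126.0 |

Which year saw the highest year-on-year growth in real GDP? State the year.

1995

1993: real = 278.3/1.185 = 234.85; growth vs 1992 (248.26) = -5.40%.
1994: real = 317.1/1.247 = 254.29; growth vs 1993 (234.85) = 8.28%.
1995: real = 350.6/1.254 = 279.59; growth vs 1994 (254.29) = 9.95%.
1996: real = 357.7/1.260 = 283.89; growth vs 1995 (279.59) = 1.54%.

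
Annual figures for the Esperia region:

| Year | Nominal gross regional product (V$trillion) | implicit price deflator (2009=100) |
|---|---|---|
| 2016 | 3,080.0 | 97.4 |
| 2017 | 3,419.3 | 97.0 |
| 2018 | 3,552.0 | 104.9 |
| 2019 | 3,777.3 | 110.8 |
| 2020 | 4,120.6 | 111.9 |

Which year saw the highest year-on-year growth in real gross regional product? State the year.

2017

2017: real = 3419.3/0.970 = 3525.05; growth vs 2016 (3162.22) = 11.47%.
2018: real = 3552.0/1.049 = 3386.08; growth vs 2017 (3525.05) = -3.94%.
2019: real = 3777.3/1.108 = 3409.12; growth vs 2018 (3386.08) = 0.68%.
2020: real = 4120.6/1.119 = 3682.39; growth vs 2019 (3409.12) = 8.02%.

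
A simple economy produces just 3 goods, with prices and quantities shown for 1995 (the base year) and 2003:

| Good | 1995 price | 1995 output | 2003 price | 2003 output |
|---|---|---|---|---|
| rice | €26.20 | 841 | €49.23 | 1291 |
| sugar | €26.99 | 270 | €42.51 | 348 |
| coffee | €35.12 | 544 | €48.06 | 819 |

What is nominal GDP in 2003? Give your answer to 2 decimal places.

Nominal GDP 2003 = Σ (p_2003 × q_2003) = 49.23·1291 + 42.51·348 + 48.06·819 = 117710.55.

€117710.55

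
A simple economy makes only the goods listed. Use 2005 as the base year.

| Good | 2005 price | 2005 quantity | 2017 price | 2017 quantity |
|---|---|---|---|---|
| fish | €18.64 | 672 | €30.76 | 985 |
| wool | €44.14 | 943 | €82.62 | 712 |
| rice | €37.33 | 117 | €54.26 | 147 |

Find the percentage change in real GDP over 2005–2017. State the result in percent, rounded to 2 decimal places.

-5.54%

Real GDP 2005 = Nominal GDP 2005 = 18.64·672 + 44.14·943 + 37.33·117 = 58517.71.
Real GDP 2017 (at 2005 prices) = 18.64·985 + 44.14·712 + 37.33·147 = 55275.59.
Real growth = 55275.59/58517.71 − 1 = -0.0554.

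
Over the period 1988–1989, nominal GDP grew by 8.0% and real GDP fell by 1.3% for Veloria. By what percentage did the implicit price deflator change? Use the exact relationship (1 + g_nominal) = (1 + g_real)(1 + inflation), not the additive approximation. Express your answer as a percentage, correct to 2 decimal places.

9.42%

(1 + g_nom) = (1 + g_real)(1 + π), so π = 1.0800 / 0.9870 − 1 = 0.09422.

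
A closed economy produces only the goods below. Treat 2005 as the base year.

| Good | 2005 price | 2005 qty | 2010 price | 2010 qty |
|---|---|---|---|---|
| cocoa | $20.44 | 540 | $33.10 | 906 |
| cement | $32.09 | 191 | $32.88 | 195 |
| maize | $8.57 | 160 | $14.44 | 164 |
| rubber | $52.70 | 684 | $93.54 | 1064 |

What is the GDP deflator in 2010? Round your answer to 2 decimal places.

Nominal GDP 2010 = 33.10·906 + 32.88·195 + 14.44·164 + 93.54·1064 = 138294.92.
Real GDP 2010 (at 2005 prices) = 20.44·906 + 32.09·195 + 8.57·164 + 52.70·1064 = 82254.47.
Deflator = Nominal/Real × 100 = 138294.92/82254.47 × 100 = 168.131.

168.13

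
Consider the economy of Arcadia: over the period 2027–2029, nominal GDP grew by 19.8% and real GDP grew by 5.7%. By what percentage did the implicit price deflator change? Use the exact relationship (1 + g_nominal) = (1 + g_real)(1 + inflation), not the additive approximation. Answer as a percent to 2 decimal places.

(1 + g_nom) = (1 + g_real)(1 + π), so π = 1.1980 / 1.0570 − 1 = 0.13340.

13.34%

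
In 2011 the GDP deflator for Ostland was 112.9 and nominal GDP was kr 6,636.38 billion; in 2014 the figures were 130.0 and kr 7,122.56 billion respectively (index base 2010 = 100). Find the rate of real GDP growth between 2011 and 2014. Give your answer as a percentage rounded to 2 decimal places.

-6.79%

Real GDP 2011 = 6636.38 / 1.129 = 5878.10.
Real GDP 2014 = 7122.56 / 1.300 = 5478.89.
Real growth = 5478.89 / 5878.10 − 1 = -0.0679.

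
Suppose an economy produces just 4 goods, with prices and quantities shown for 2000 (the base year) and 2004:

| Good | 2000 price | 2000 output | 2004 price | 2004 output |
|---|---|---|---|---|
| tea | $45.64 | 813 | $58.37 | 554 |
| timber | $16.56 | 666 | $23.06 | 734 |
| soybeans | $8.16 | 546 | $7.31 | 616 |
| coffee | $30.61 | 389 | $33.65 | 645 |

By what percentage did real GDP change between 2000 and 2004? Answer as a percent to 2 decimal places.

Real GDP 2000 = Nominal GDP 2000 = 45.64·813 + 16.56·666 + 8.16·546 + 30.61·389 = 64496.93.
Real GDP 2004 (at 2000 prices) = 45.64·554 + 16.56·734 + 8.16·616 + 30.61·645 = 62209.61.
Real growth = 62209.61/64496.93 − 1 = -0.0355.

-3.55%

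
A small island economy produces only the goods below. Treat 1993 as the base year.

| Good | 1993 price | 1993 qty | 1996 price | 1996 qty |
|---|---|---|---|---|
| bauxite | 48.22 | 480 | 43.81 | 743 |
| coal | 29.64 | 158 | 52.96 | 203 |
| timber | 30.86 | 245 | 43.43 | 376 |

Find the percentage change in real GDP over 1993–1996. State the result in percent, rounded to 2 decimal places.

Real GDP 1993 = Nominal GDP 1993 = 48.22·480 + 29.64·158 + 30.86·245 = 35389.42.
Real GDP 1996 (at 1993 prices) = 48.22·743 + 29.64·203 + 30.86·376 = 53447.74.
Real growth = 53447.74/35389.42 − 1 = 0.5103.

51.03%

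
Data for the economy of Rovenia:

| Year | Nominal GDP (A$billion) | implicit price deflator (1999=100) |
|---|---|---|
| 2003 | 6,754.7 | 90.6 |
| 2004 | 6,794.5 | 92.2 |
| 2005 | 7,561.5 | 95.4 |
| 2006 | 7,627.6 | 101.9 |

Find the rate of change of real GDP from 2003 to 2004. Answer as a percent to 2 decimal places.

-1.16%

Real GDP 2003 = 6754.7/0.906 = 7455.52.
Real GDP 2004 = 6794.5/0.922 = 7369.31.
Change = 7369.31/7455.52 − 1 = -0.0116.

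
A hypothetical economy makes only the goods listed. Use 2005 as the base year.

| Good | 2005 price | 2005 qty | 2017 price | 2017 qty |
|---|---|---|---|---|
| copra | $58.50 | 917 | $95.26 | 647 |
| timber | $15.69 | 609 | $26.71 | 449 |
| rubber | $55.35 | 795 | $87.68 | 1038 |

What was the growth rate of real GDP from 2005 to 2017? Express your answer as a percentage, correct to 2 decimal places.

-4.53%

Real GDP 2005 = Nominal GDP 2005 = 58.50·917 + 15.69·609 + 55.35·795 = 107202.96.
Real GDP 2017 (at 2005 prices) = 58.50·647 + 15.69·449 + 55.35·1038 = 102347.61.
Real growth = 102347.61/107202.96 − 1 = -0.0453.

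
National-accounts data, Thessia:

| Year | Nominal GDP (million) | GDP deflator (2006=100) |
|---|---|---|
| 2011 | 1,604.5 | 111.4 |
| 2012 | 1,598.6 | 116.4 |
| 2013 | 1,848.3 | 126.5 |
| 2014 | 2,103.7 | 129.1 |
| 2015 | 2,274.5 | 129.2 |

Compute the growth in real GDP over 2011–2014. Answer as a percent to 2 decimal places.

13.14%

Real GDP 2011 = 1604.5/1.114 = 1440.31.
Real GDP 2014 = 2103.7/1.291 = 1629.51.
Change = 1629.51/1440.31 − 1 = 0.1314.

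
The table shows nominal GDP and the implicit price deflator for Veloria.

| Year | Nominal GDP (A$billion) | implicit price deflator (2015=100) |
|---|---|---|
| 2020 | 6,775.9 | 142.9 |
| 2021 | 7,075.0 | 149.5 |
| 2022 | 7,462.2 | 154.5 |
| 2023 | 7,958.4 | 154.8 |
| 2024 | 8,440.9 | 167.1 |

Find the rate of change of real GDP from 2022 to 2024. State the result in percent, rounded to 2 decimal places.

Real GDP 2022 = 7462.2/1.545 = 4829.90.
Real GDP 2024 = 8440.9/1.671 = 5051.41.
Change = 5051.41/4829.90 − 1 = 0.0459.

4.59%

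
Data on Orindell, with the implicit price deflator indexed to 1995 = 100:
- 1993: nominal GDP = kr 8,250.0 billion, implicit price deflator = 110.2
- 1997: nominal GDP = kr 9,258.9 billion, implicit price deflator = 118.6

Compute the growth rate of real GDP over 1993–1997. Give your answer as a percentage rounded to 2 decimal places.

Real GDP 1993 = 8250.0 / 1.102 = 7486.39.
Real GDP 1997 = 9258.9 / 1.186 = 7806.83.
Real growth = 7806.83 / 7486.39 − 1 = 0.0428.

4.28%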